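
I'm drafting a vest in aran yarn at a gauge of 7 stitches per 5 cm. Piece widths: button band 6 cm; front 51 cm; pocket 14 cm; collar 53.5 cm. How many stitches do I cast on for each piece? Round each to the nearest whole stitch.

Rate = 7/5 = 1.4 sts per cm.
button band: 6 × 1.4 = 8.40 → 8.
front: 51 × 1.4 = 71.40 → 71.
pocket: 14 × 1.4 = 19.60 → 20.
collar: 53.5 × 1.4 = 74.90 → 75.

button band 8; front 71; pocket 20; collar 75.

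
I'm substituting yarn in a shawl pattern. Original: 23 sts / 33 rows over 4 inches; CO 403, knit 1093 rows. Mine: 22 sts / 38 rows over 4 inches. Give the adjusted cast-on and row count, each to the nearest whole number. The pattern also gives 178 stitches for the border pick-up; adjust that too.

Stitches: 403 × 22/23 = 385.48 → 385.
Rows: 1093 × 38/33 = 1258.61 → 1259.
border pick-up: 178 × 22/23 = 170.26 → 170.

Cast on 385 stitches; work 1259 rows; border pick-up 170 stitches.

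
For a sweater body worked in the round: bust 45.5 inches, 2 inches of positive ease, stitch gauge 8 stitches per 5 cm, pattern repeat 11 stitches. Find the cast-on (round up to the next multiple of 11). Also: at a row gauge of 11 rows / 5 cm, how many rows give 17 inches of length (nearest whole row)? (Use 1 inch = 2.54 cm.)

Cast on 198 stitches; work 95 rows.

Finished = 45.5 + 2 = 47.5 inches.
47.5 inches × 2.54 = 120.65 cm.
8/5 = 1.6 sts per cm; 120.65 × 1.6 = 193.04 sts.
Next multiple of 11 → 198.
17 inches = 43.18 cm; × 2.2 = 95.00 → 95 rows.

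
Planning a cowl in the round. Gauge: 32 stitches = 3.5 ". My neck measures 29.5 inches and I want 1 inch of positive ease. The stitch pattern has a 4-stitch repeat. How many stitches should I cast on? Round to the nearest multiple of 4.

Finished = 29.5 + 1 = 30.5 inches.
32 / 3.5 = 9.143 sts/in.
30.5 × 9.143 = 278.86 sts.
Nearest multiple of 4: 280.

Cast on 280 stitches.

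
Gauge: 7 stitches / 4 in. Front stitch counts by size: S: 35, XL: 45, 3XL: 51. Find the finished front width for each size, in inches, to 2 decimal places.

S 20.00 inches; XL 25.71 inches; 3XL 29.14 inches.

7/4 = 1.75 sts per in.
S: 35 / 1.75 = 20.000 → 20.00 in.
XL: 45 / 1.75 = 25.714 → 25.71 in.
3XL: 51 / 1.75 = 29.143 → 29.14 in.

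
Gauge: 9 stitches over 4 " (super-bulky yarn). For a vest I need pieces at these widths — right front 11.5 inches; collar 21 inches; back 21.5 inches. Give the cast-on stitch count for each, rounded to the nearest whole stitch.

right front 26; collar 47; back 48.

Rate = 9/4 = 2.25 sts per in.
right front: 11.5 × 2.25 = 25.88 → 26.
collar: 21 × 2.25 = 47.25 → 47.
back: 21.5 × 2.25 = 48.38 → 48.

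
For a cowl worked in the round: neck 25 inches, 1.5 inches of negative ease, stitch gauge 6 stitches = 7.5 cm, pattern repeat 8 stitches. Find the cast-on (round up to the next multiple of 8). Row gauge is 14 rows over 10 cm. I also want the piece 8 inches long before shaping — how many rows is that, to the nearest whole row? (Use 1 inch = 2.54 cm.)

Finished = 25 − 1.5 = 23.5 inches.
23.5 inches × 2.54 = 59.69 cm.
6/7.5 = 0.8 sts per cm; 59.69 × 0.8 = 47.75 sts.
Next multiple of 8 → 48.
8 inches = 20.32 cm; × 1.4 = 28.45 → 28 rows.

Cast on 48 stitches; work 28 rows.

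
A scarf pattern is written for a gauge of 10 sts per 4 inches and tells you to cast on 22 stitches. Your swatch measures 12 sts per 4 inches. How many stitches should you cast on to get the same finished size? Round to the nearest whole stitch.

Scale factor = 12 / 10 = 1.200.
22 × 12 / 10 = 26.40 sts.
→ 26 sts.

26 stitches.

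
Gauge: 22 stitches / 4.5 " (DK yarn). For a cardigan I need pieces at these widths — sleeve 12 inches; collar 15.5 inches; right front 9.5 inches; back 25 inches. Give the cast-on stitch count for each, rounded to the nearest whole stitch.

Rate = 22/4.5 = 4.889 sts per in.
sleeve: 12 × 4.889 = 58.67 → 59.
collar: 15.5 × 4.889 = 75.78 → 76.
right front: 9.5 × 4.889 = 46.44 → 46.
back: 25 × 4.889 = 122.22 → 122.

sleeve 59; collar 76; right front 46; back 122.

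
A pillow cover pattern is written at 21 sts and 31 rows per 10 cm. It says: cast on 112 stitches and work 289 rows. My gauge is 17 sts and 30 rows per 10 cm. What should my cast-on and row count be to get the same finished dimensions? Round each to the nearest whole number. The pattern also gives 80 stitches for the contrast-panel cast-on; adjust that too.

Stitches: 112 × 17/21 = 90.67 → 91.
Rows: 289 × 30/31 = 279.68 → 280.
contrast-panel cast-on: 80 × 17/21 = 64.76 → 65.

Cast on 91 stitches; work 280 rows; contrast-panel cast-on 65 stitches.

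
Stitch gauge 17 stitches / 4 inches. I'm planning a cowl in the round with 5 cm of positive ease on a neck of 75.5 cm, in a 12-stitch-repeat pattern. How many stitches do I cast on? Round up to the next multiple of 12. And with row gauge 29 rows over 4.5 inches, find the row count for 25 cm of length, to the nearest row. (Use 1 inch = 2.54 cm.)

Cast on 144 stitches; work 63 rows.

Finished = 75.5 + 5 = 80.5 cm.
80.5 cm × 1/2.54 = 31.69 inches.
17/4 = 4.25 sts per in; 31.69 × 4.25 = 134.69 sts.
Next multiple of 12 → 144.
25 cm = 9.84 inches; × 6.444 = 63.43 → 63 rows.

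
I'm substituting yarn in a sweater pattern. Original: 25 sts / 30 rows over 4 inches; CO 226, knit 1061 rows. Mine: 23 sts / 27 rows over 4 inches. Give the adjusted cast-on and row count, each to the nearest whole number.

Cast on 208 stitches; work 955 rows.

Stitches: 226 × 23/25 = 207.92 → 208.
Rows: 1061 × 27/30 = 954.90 → 955.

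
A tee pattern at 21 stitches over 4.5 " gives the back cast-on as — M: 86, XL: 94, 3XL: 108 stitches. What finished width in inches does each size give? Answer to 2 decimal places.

M 18.43 inches; XL 20.14 inches; 3XL 23.14 inches.

21/4.5 = 4.667 sts per in.
M: 86 / 4.667 = 18.429 → 18.43 in.
XL: 94 / 4.667 = 20.143 → 20.14 in.
3XL: 108 / 4.667 = 23.143 → 23.14 in.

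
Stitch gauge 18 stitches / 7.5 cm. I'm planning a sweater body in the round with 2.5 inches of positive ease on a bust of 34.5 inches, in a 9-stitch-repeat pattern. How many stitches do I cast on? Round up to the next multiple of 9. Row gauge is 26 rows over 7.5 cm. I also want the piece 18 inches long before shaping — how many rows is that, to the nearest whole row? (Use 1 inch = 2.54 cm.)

Cast on 234 stitches; work 158 rows.

Finished = 34.5 + 2.5 = 37 inches.
37 inches × 2.54 = 93.98 cm.
18/7.5 = 2.4 sts per cm; 93.98 × 2.4 = 225.55 sts.
Next multiple of 9 → 234.
18 inches = 45.72 cm; × 3.467 = 158.50 → 158 rows.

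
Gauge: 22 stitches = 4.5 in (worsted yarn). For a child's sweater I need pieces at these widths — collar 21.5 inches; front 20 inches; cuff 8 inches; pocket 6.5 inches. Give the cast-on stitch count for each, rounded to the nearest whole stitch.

collar 105; front 98; cuff 39; pocket 32.

Rate = 22/4.5 = 4.889 sts per in.
collar: 21.5 × 4.889 = 105.11 → 105.
front: 20 × 4.889 = 97.78 → 98.
cuff: 8 × 4.889 = 39.11 → 39.
pocket: 6.5 × 4.889 = 31.78 → 32.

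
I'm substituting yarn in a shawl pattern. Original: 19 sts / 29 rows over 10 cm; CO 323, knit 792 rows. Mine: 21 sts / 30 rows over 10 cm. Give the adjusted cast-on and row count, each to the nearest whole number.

Stitches: 323 × 21/19 = 357.00 → 357.
Rows: 792 × 30/29 = 819.31 → 819.

Cast on 357 stitches; work 819 rows.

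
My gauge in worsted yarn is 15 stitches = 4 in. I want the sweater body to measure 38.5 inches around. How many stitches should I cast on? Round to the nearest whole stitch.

Cast on 144 stitches.

15 stitches / 4 in = 3.75 stitches per inch.
38.5 × 3.75 = 144.38 stitches.
Round to nearest → 144.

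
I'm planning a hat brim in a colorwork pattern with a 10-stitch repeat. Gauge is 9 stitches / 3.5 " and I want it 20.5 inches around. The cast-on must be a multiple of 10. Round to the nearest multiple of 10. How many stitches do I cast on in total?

9 / 3.5 = 2.571 sts per inch.
20.5 × 2.571 = 52.71 sts.
Nearest multiple of 10: 50.

Cast on 50 stitches.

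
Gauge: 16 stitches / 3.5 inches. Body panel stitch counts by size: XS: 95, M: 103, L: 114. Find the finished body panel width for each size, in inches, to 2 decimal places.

16/3.5 = 4.571 sts per in.
XS: 95 / 4.571 = 20.781 → 20.78 in.
M: 103 / 4.571 = 22.531 → 22.53 in.
L: 114 / 4.571 = 24.938 → 24.94 in.

XS 20.78 inches; M 22.53 inches; L 24.94 inches.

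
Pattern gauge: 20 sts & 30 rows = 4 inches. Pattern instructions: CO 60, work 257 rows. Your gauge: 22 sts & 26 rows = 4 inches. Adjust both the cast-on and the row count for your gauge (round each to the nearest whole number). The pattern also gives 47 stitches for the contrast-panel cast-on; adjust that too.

Cast on 66 stitches; work 223 rows; contrast-panel cast-on 52 stitches.

Stitches: 60 × 22/20 = 66.00 → 66.
Rows: 257 × 26/30 = 222.73 → 223.
contrast-panel cast-on: 47 × 22/20 = 51.70 → 52.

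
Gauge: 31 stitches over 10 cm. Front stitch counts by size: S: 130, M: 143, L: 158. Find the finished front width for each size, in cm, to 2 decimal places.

S 41.94 cm; M 46.13 cm; L 50.97 cm.

31/10 = 3.1 sts per cm.
S: 130 / 3.1 = 41.935 → 41.94 cm.
M: 143 / 3.1 = 46.129 → 46.13 cm.
L: 158 / 3.1 = 50.968 → 50.97 cm.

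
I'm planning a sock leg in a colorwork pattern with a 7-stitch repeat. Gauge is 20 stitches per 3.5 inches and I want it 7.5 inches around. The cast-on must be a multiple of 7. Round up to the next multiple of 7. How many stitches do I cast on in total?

20 / 3.5 = 5.714 sts per inch.
7.5 × 5.714 = 42.86 sts.
Next multiple of 7: 49.

49 stitches.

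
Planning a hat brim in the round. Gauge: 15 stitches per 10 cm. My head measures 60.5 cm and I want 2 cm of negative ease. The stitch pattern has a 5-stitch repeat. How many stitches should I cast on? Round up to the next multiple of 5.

Finished = 60.5 − 2 = 58.5 cm.
15 / 10 = 1.5 sts/cm.
58.5 × 1.5 = 87.75 sts.
Next multiple of 5: 90.

CO 90 sts.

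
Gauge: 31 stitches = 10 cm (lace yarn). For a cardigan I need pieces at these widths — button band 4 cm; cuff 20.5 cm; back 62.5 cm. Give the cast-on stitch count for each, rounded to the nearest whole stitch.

button band 12; cuff 64; back 194.

Rate = 31/10 = 3.1 sts per cm.
button band: 4 × 3.1 = 12.40 → 12.
cuff: 20.5 × 3.1 = 63.55 → 64.
back: 62.5 × 3.1 = 193.75 → 194.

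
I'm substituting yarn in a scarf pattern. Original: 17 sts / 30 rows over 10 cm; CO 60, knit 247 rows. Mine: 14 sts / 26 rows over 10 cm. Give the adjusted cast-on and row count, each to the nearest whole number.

Stitches: 60 × 14/17 = 49.41 → 49.
Rows: 247 × 26/30 = 214.07 → 214.

Cast on 49 stitches; work 214 rows.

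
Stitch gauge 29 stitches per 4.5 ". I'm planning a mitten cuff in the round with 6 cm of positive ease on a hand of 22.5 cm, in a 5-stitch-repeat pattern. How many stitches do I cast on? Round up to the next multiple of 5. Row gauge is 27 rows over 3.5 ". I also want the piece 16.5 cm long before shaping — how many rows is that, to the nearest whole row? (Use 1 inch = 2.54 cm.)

Finished = 22.5 + 6 = 28.5 cm.
28.5 cm × 1/2.54 = 11.22 inches.
29/4.5 = 6.444 sts per in; 11.22 × 6.444 = 72.31 sts.
Next multiple of 5 → 75.
16.5 cm = 6.50 inches; × 7.714 = 50.11 → 50 rows.

Cast on 75 stitches; work 50 rows.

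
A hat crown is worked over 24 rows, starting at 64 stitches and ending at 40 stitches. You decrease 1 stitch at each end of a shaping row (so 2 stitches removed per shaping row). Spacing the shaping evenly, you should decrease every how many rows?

Stitches to remove: |40 − 64| = 24.
Shaping rows needed: 24 / 2 = 12.
24 rows / 12 = every 2 rows.

Decrease every 2nd row.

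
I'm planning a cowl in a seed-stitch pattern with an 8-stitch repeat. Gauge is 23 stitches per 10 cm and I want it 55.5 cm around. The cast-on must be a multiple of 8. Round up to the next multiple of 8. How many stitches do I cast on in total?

CO 128 sts.

23 / 10 = 2.3 sts per cm.
55.5 × 2.3 = 127.65 sts.
Next multiple of 8: 128.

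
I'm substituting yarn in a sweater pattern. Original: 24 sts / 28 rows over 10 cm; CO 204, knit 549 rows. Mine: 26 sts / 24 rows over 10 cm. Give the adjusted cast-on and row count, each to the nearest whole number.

Cast on 221 stitches; work 471 rows.

Stitches: 204 × 26/24 = 221.00 → 221.
Rows: 549 × 24/28 = 470.57 → 471.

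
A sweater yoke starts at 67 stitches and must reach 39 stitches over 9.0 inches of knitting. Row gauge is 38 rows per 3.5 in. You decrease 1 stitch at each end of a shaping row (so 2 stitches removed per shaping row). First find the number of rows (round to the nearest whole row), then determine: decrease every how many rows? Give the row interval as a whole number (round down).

Decrease every 7th row.

Rows = 9.0 × 10.857 = 97.7 → 98 rows.
Stitches to remove: 28 → 14 shaping rows (at 2 st each).
98 / 14 = 7.00 → every 7 rows.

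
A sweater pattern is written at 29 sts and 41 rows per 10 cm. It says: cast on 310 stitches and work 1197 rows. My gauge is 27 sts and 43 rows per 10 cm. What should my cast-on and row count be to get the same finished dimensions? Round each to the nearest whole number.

Cast on 289 stitches; work 1255 rows.

Stitches: 310 × 27/29 = 288.62 → 289.
Rows: 1197 × 43/41 = 1255.39 → 1255.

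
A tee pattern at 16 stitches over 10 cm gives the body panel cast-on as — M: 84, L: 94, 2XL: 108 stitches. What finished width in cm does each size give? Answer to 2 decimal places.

16/10 = 1.6 sts per cm.
M: 84 / 1.6 = 52.500 → 52.50 cm.
L: 94 / 1.6 = 58.750 → 58.75 cm.
2XL: 108 / 1.6 = 67.500 → 67.50 cm.

M 52.50 cm; L 58.75 cm; 2XL 67.50 cm.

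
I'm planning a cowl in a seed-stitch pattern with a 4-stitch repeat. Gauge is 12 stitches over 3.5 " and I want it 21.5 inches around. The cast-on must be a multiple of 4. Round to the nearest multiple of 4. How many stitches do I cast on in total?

CO 72 sts.

12 / 3.5 = 3.429 sts per inch.
21.5 × 3.429 = 73.71 sts.
Nearest multiple of 4: 72.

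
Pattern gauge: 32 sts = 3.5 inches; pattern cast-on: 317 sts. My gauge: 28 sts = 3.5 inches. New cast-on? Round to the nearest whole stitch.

Cast on 277 stitches.

Scale factor = 28 / 32 = 0.875.
317 × 28 / 32 = 277.38 sts.
→ 277 sts.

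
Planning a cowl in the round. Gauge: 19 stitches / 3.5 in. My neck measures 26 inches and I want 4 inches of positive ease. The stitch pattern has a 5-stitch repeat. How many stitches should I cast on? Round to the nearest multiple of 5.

CO 165 sts.

Finished = 26 + 4 = 30 inches.
19 / 3.5 = 5.429 sts/in.
30 × 5.429 = 162.86 sts.
Nearest multiple of 5: 165.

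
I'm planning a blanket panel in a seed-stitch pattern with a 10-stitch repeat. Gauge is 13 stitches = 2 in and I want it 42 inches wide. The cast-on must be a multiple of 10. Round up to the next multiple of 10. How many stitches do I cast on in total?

Cast on 280 stitches.

13 / 2 = 6.5 sts per inch.
42 × 6.5 = 273.00 sts.
Next multiple of 10: 280.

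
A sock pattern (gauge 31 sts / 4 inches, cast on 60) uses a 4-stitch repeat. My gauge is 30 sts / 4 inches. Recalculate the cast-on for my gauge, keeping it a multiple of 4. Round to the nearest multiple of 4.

60 × 30 / 31 = 58.06.
Nearest multiple of 4: 60.

CO 60 sts.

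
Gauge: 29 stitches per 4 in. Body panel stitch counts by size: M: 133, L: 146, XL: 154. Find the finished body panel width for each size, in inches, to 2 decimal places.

M 18.34 inches; L 20.14 inches; XL 21.24 inches.

29/4 = 7.25 sts per in.
M: 133 / 7.25 = 18.345 → 18.34 in.
L: 146 / 7.25 = 20.138 → 20.14 in.
XL: 154 / 7.25 = 21.241 → 21.24 in.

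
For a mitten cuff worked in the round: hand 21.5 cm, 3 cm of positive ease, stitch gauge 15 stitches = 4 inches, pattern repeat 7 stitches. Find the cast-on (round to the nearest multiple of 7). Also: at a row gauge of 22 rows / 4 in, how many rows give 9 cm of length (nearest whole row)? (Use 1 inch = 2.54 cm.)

Cast on 35 stitches; work 19 rows.

Finished = 21.5 + 3 = 24.5 cm.
24.5 cm × 1/2.54 = 9.65 inches.
15/4 = 3.75 sts per in; 9.65 × 3.75 = 36.17 sts.
Nearest multiple of 7 → 35.
9 cm = 3.54 inches; × 5.5 = 19.49 → 19 rows.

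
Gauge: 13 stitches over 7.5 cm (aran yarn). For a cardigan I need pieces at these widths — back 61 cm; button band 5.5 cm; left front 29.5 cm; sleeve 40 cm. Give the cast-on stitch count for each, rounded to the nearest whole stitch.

back 106; button band 10; left front 51; sleeve 69.

Rate = 13/7.5 = 1.733 sts per cm.
back: 61 × 1.733 = 105.73 → 106.
button band: 5.5 × 1.733 = 9.53 → 10.
left front: 29.5 × 1.733 = 51.13 → 51.
sleeve: 40 × 1.733 = 69.33 → 69.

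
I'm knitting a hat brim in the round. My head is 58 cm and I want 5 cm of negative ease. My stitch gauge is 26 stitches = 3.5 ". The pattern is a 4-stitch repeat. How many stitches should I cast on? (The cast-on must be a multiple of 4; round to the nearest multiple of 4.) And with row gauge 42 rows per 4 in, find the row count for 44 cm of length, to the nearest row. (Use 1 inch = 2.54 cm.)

Finished = 58 − 5 = 53 cm.
53 cm × 1/2.54 = 20.87 inches.
26/3.5 = 7.429 sts per in; 20.87 × 7.429 = 155.01 sts.
Nearest multiple of 4 → 156.
44 cm = 17.32 inches; × 10.5 = 181.89 → 182 rows.

Cast on 156 stitches; work 182 rows.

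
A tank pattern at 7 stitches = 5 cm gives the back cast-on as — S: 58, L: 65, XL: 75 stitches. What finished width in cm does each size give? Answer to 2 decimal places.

7/5 = 1.4 sts per cm.
S: 58 / 1.4 = 41.429 → 41.43 cm.
L: 65 / 1.4 = 46.429 → 46.43 cm.
XL: 75 / 1.4 = 53.571 → 53.57 cm.

S 41.43 cm; L 46.43 cm; XL 53.57 cm.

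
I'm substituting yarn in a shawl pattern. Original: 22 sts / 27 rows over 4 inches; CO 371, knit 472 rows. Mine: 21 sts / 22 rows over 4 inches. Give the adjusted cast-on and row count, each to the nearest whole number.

Cast on 354 stitches; work 385 rows.

Stitches: 371 × 21/22 = 354.14 → 354.
Rows: 472 × 22/27 = 384.59 → 385.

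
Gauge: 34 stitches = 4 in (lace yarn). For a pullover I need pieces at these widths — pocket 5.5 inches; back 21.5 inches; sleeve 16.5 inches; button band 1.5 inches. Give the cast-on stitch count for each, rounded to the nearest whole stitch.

pocket 47; back 183; sleeve 140; button band 13.

Rate = 34/4 = 8.5 sts per in.
pocket: 5.5 × 8.5 = 46.75 → 47.
back: 21.5 × 8.5 = 182.75 → 183.
sleeve: 16.5 × 8.5 = 140.25 → 140.
button band: 1.5 × 8.5 = 12.75 → 13.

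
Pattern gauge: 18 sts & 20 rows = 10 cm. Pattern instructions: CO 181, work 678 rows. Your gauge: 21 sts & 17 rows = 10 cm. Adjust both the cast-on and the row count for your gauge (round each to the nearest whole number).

Cast on 211 stitches; work 576 rows.

Stitches: 181 × 21/18 = 211.17 → 211.
Rows: 678 × 17/20 = 576.30 → 576.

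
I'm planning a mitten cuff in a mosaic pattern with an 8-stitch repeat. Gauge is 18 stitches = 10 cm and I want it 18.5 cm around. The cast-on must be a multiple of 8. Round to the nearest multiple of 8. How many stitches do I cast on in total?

18 / 10 = 1.8 sts per cm.
18.5 × 1.8 = 33.30 sts.
Nearest multiple of 8: 32.

CO 32 sts.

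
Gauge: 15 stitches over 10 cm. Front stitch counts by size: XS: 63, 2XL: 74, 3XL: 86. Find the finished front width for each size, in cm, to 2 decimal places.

15/10 = 1.5 sts per cm.
XS: 63 / 1.5 = 42.000 → 42.00 cm.
2XL: 74 / 1.5 = 49.333 → 49.33 cm.
3XL: 86 / 1.5 = 57.333 → 57.33 cm.

XS 42.00 cm; 2XL 49.33 cm; 3XL 57.33 cm.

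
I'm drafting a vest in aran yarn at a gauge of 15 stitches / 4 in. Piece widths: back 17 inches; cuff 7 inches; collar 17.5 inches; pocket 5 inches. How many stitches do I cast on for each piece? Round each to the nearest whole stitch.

Rate = 15/4 = 3.75 sts per in.
back: 17 × 3.75 = 63.75 → 64.
cuff: 7 × 3.75 = 26.25 → 26.
collar: 17.5 × 3.75 = 65.62 → 66.
pocket: 5 × 3.75 = 18.75 → 19.

back 64; cuff 26; collar 66; pocket 19.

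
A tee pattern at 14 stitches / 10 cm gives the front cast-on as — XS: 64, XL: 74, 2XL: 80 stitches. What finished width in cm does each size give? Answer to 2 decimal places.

14/10 = 1.4 sts per cm.
XS: 64 / 1.4 = 45.714 → 45.71 cm.
XL: 74 / 1.4 = 52.857 → 52.86 cm.
2XL: 80 / 1.4 = 57.143 → 57.14 cm.

XS 45.71 cm; XL 52.86 cm; 2XL 57.14 cm.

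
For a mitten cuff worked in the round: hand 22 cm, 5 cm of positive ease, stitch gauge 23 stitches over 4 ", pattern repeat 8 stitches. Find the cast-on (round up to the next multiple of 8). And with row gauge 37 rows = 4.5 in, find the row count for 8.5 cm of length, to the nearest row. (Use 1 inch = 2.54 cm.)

Cast on 64 stitches; work 28 rows.

Finished = 22 + 5 = 27 cm.
27 cm × 1/2.54 = 10.63 inches.
23/4 = 5.75 sts per in; 10.63 × 5.75 = 61.12 sts.
Next multiple of 8 → 64.
8.5 cm = 3.35 inches; × 8.222 = 27.52 → 28 rows.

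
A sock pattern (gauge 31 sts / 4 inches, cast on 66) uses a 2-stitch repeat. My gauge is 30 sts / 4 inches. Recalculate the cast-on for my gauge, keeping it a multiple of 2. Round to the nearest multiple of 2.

66 × 30 / 31 = 63.87.
Nearest multiple of 2: 64.

CO 64 sts.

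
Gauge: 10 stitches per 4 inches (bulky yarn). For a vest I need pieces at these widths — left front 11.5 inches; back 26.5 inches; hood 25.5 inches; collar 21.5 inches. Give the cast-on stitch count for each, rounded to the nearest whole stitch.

Rate = 10/4 = 2.5 sts per in.
left front: 11.5 × 2.5 = 28.75 → 29.
back: 26.5 × 2.5 = 66.25 → 66.
hood: 25.5 × 2.5 = 63.75 → 64.
collar: 21.5 × 2.5 = 53.75 → 54.

left front 29; back 66; hood 64; collar 54.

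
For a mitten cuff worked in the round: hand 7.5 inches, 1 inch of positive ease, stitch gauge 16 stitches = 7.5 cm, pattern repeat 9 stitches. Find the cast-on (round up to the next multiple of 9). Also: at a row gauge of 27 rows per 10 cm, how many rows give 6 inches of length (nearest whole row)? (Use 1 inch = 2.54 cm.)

Finished = 7.5 + 1 = 8.5 inches.
8.5 inches × 2.54 = 21.59 cm.
16/7.5 = 2.133 sts per cm; 21.59 × 2.133 = 46.06 sts.
Next multiple of 9 → 54.
6 inches = 15.24 cm; × 2.7 = 41.15 → 41 rows.

Cast on 54 stitches; work 41 rows.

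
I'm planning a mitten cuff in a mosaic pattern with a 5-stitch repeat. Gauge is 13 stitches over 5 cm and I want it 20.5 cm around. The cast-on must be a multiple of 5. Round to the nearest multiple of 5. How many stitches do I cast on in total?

55 stitches.

13 / 5 = 2.6 sts per cm.
20.5 × 2.6 = 53.30 sts.
Nearest multiple of 5: 55.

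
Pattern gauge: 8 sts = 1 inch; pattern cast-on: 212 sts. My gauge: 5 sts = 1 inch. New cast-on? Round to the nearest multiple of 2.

Scale factor = 5 / 8 = 0.625.
212 × 5 / 8 = 132.50 sts.
→ 132 sts.

132 stitches.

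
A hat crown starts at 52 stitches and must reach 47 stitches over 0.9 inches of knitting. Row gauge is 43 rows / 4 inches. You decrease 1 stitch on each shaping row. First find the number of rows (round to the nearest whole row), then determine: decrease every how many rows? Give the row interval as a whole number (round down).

Decrease every 2nd row.

Rows = 0.9 × 10.75 = 9.7 → 10 rows.
Stitches to remove: 5 → 5 shaping rows (at 1 st each).
10 / 5 = 2.00 → every 2 rows.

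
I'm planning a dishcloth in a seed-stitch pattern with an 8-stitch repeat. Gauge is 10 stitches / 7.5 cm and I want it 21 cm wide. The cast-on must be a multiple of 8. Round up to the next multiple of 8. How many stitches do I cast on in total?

CO 32 sts.

10 / 7.5 = 1.333 sts per cm.
21 × 1.333 = 28.00 sts.
Next multiple of 8: 32.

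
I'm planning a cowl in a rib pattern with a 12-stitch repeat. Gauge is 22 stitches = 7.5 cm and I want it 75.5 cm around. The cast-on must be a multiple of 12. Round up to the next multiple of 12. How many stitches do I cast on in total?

22 / 7.5 = 2.933 sts per cm.
75.5 × 2.933 = 221.47 sts.
Next multiple of 12: 228.

CO 228 sts.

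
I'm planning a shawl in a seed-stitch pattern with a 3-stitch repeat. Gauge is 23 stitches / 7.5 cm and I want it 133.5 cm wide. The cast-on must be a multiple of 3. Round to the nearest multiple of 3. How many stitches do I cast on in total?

Cast on 408 stitches.

23 / 7.5 = 3.067 sts per cm.
133.5 × 3.067 = 409.40 sts.
Nearest multiple of 3: 408.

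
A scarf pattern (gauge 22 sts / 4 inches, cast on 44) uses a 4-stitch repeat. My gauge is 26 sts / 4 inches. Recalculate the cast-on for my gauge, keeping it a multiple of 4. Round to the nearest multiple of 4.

52 stitches.

44 × 26 / 22 = 52.00.
Nearest multiple of 4: 52.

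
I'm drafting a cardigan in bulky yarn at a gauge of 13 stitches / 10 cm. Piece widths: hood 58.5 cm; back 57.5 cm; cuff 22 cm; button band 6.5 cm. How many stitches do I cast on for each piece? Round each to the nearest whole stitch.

Rate = 13/10 = 1.3 sts per cm.
hood: 58.5 × 1.3 = 76.05 → 76.
back: 57.5 × 1.3 = 74.75 → 75.
cuff: 22 × 1.3 = 28.60 → 29.
button band: 6.5 × 1.3 = 8.45 → 8.

hood 76; back 75; cuff 29; button band 8.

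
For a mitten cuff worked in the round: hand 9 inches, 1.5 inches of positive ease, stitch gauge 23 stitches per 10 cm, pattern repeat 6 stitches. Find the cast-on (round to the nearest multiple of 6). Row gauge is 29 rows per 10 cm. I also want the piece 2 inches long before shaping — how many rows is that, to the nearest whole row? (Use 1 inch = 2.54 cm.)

Cast on 60 stitches; work 15 rows.

Finished = 9 + 1.5 = 10.5 inches.
10.5 inches × 2.54 = 26.67 cm.
23/10 = 2.3 sts per cm; 26.67 × 2.3 = 61.34 sts.
Nearest multiple of 6 → 60.
2 inches = 5.08 cm; × 2.9 = 14.73 → 15 rows.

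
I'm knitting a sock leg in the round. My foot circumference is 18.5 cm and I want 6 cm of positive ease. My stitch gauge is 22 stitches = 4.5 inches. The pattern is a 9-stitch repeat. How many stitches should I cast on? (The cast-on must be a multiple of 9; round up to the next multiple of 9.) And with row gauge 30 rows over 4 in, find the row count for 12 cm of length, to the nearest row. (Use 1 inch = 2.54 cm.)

Finished = 18.5 + 6 = 24.5 cm.
24.5 cm × 1/2.54 = 9.65 inches.
22/4.5 = 4.889 sts per in; 9.65 × 4.889 = 47.16 sts.
Next multiple of 9 → 54.
12 cm = 4.72 inches; × 7.5 = 35.43 → 35 rows.

Cast on 54 stitches; work 35 rows.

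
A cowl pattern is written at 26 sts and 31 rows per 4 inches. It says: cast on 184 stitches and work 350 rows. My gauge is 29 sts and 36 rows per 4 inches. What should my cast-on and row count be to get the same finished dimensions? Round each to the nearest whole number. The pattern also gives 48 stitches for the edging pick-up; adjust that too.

Cast on 205 stitches; work 406 rows; edging pick-up 54 stitches.

Stitches: 184 × 29/26 = 205.23 → 205.
Rows: 350 × 36/31 = 406.45 → 406.
edging pick-up: 48 × 29/26 = 53.54 → 54.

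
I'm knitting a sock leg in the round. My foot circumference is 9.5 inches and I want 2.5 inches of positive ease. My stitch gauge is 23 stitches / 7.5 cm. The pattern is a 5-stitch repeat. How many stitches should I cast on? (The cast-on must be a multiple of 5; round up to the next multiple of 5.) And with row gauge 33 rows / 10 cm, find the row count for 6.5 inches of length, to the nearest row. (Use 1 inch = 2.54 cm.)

Cast on 95 stitches; work 54 rows.

Finished = 9.5 + 2.5 = 12 inches.
12 inches × 2.54 = 30.48 cm.
23/7.5 = 3.067 sts per cm; 30.48 × 3.067 = 93.47 sts.
Next multiple of 5 → 95.
6.5 inches = 16.51 cm; × 3.3 = 54.48 → 54 rows.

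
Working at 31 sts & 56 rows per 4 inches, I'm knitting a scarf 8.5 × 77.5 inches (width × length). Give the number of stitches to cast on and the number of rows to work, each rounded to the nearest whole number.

Stitch gauge = 31/4 = 7.75 sts/in; 8.5 × 7.75 = 65.88 → 66 sts.
Row gauge = 56/4 = 14 rows/in; 77.5 × 14 = 1085.00 → 1085 rows.

Cast on 66 stitches and work 1085 rows.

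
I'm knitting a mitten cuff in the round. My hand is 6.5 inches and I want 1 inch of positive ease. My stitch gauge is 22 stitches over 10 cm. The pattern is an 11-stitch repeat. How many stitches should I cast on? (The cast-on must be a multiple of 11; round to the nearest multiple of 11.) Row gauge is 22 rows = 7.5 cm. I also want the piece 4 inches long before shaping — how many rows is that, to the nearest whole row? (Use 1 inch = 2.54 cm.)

Cast on 44 stitches; work 30 rows.

Finished = 6.5 + 1 = 7.5 inches.
7.5 inches × 2.54 = 19.05 cm.
22/10 = 2.2 sts per cm; 19.05 × 2.2 = 41.91 sts.
Nearest multiple of 11 → 44.
4 inches = 10.16 cm; × 2.933 = 29.80 → 30 rows.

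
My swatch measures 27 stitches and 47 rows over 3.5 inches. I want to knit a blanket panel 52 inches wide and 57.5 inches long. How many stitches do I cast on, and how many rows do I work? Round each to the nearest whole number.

Cast on 401 stitches and work 772 rows.

Stitch gauge = 27/3.5 = 7.714 sts/in; 52 × 7.714 = 401.14 → 401 sts.
Row gauge = 47/3.5 = 13.429 rows/in; 57.5 × 13.429 = 772.14 → 772 rows.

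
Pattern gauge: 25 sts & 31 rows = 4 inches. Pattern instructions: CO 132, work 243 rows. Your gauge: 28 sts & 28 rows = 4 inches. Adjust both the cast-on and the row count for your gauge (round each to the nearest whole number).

Cast on 148 stitches; work 219 rows.

Stitches: 132 × 28/25 = 147.84 → 148.
Rows: 243 × 28/31 = 219.48 → 219.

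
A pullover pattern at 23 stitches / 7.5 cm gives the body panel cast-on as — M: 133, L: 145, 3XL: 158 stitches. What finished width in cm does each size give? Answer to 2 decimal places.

M 43.37 cm; L 47.28 cm; 3XL 51.52 cm.

23/7.5 = 3.067 sts per cm.
M: 133 / 3.067 = 43.370 → 43.37 cm.
L: 145 / 3.067 = 47.283 → 47.28 cm.
3XL: 158 / 3.067 = 51.522 → 51.52 cm.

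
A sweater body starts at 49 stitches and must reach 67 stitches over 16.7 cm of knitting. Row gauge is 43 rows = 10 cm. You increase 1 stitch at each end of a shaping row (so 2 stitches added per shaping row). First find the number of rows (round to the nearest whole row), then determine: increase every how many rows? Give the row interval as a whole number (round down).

Increase every 8th row.

Rows = 16.7 × 4.3 = 71.8 → 72 rows.
Stitches to add: 18 → 9 shaping rows (at 2 st each).
72 / 9 = 8.00 → every 8 rows.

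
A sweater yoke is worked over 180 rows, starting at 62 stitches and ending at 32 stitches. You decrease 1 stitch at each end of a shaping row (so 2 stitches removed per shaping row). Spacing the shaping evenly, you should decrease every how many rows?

Stitches to remove: |32 − 62| = 30.
Shaping rows needed: 30 / 2 = 15.
180 rows / 15 = every 12 rows.

Decrease every 12th row.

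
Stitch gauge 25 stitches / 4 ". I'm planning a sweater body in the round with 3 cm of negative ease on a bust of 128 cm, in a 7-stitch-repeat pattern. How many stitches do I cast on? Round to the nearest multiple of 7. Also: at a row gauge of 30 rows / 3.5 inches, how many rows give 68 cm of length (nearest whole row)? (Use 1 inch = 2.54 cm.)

Finished = 128 − 3 = 125 cm.
125 cm × 1/2.54 = 49.21 inches.
25/4 = 6.25 sts per in; 49.21 × 6.25 = 307.58 sts.
Nearest multiple of 7 → 308.
68 cm = 26.77 inches; × 8.571 = 229.47 → 229 rows.

Cast on 308 stitches; work 229 rows.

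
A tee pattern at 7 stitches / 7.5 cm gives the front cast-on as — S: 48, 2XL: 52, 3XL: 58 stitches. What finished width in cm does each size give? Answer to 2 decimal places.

7/7.5 = 0.933 sts per cm.
S: 48 / 0.933 = 51.429 → 51.43 cm.
2XL: 52 / 0.933 = 55.714 → 55.71 cm.
3XL: 58 / 0.933 = 62.143 → 62.14 cm.

S 51.43 cm; 2XL 55.71 cm; 3XL 62.14 cm.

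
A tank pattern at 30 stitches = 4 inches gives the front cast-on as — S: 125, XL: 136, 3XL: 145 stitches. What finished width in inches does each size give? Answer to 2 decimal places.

30/4 = 7.5 sts per in.
S: 125 / 7.5 = 16.667 → 16.67 in.
XL: 136 / 7.5 = 18.133 → 18.13 in.
3XL: 145 / 7.5 = 19.333 → 19.33 in.

S 16.67 inches; XL 18.13 inches; 3XL 19.33 inches.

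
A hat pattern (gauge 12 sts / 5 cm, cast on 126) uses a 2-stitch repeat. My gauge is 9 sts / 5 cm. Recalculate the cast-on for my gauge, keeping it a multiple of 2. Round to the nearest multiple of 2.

CO 94 sts.

126 × 9 / 12 = 94.50.
Nearest multiple of 2: 94.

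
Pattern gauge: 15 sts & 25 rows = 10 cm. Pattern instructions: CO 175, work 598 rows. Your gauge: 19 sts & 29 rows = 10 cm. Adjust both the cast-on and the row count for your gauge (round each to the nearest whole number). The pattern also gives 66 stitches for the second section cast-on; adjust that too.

Cast on 222 stitches; work 694 rows; second section cast-on 84 stitches.

Stitches: 175 × 19/15 = 221.67 → 222.
Rows: 598 × 29/25 = 693.68 → 694.
second section cast-on: 66 × 19/15 = 83.60 → 84.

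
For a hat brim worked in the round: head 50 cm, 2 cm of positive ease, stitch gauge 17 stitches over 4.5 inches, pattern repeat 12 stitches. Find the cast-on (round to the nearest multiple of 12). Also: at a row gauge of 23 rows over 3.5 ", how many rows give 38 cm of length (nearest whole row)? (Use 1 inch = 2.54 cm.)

Finished = 50 + 2 = 52 cm.
52 cm × 1/2.54 = 20.47 inches.
17/4.5 = 3.778 sts per in; 20.47 × 3.778 = 77.34 sts.
Nearest multiple of 12 → 72.
38 cm = 14.96 inches; × 6.571 = 98.31 → 98 rows.

Cast on 72 stitches; work 98 rows.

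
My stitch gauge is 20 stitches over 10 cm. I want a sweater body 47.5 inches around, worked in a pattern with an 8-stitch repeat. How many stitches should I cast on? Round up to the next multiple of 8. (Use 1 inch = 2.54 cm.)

248 stitches.

47.5 in = 47.5 × 2.54 = 120.65 cm.
20 / 10 = 2 sts/cm.
120.65 × 2 = 241.30 sts.
→ 248.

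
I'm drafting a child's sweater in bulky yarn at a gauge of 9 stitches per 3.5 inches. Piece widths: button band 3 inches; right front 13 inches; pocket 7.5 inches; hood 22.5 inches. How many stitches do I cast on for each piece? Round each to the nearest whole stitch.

Rate = 9/3.5 = 2.571 sts per in.
button band: 3 × 2.571 = 7.71 → 8.
right front: 13 × 2.571 = 33.43 → 33.
pocket: 7.5 × 2.571 = 19.29 → 19.
hood: 22.5 × 2.571 = 57.86 → 58.

button band 8; right front 33; pocket 19; hood 58.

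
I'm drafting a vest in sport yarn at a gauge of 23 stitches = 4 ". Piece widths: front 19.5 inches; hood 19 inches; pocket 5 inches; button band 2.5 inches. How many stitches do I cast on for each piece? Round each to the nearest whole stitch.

front 112; hood 109; pocket 29; button band 14.

Rate = 23/4 = 5.75 sts per in.
front: 19.5 × 5.75 = 112.12 → 112.
hood: 19 × 5.75 = 109.25 → 109.
pocket: 5 × 5.75 = 28.75 → 29.
button band: 2.5 × 5.75 = 14.38 → 14.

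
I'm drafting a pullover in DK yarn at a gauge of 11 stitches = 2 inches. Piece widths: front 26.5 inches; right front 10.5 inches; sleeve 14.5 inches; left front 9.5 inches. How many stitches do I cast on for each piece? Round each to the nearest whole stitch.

front 146; right front 58; sleeve 80; left front 52.

Rate = 11/2 = 5.5 sts per in.
front: 26.5 × 5.5 = 145.75 → 146.
right front: 10.5 × 5.5 = 57.75 → 58.
sleeve: 14.5 × 5.5 = 79.75 → 80.
left front: 9.5 × 5.5 = 52.25 → 52.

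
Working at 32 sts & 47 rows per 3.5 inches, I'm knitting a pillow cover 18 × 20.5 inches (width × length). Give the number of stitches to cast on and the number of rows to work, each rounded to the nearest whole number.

Stitch gauge = 32/3.5 = 9.143 sts/in; 18 × 9.143 = 164.57 → 165 sts.
Row gauge = 47/3.5 = 13.429 rows/in; 20.5 × 13.429 = 275.29 → 275 rows.

Cast on 165 stitches and work 275 rows.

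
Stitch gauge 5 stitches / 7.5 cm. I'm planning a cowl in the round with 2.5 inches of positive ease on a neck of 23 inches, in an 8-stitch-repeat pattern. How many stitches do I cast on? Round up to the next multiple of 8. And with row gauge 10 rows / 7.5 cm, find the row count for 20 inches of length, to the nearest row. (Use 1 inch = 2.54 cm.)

Cast on 48 stitches; work 68 rows.

Finished = 23 + 2.5 = 25.5 inches.
25.5 inches × 2.54 = 64.77 cm.
5/7.5 = 0.667 sts per cm; 64.77 × 0.667 = 43.18 sts.
Next multiple of 8 → 48.
20 inches = 50.80 cm; × 1.333 = 67.73 → 68 rows.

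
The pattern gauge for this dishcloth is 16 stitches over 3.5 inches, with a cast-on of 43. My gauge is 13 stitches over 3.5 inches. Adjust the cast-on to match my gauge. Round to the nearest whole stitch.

Scale factor = 13 / 16 = 0.812.
43 × 13 / 16 = 34.94 sts.
→ 35 sts.

35 stitches.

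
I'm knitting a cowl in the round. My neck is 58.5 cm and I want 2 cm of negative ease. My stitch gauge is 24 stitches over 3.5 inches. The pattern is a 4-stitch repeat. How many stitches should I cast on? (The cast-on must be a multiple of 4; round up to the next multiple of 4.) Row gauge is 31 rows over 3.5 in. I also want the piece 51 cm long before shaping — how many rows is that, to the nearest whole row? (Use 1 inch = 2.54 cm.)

Cast on 156 stitches; work 178 rows.

Finished = 58.5 − 2 = 56.5 cm.
56.5 cm × 1/2.54 = 22.24 inches.
24/3.5 = 6.857 sts per in; 22.24 × 6.857 = 152.53 sts.
Next multiple of 4 → 156.
51 cm = 20.08 inches; × 8.857 = 177.84 → 178 rows.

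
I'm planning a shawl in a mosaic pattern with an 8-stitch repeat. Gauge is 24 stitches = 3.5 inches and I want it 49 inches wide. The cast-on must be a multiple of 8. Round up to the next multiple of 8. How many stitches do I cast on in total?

24 / 3.5 = 6.857 sts per inch.
49 × 6.857 = 336.00 sts.
Next multiple of 8: 336.

Cast on 336 stitches.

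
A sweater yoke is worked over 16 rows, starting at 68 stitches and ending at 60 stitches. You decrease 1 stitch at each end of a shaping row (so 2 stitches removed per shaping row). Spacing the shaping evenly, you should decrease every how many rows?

Decrease every 4th row.

Stitches to remove: |60 − 68| = 8.
Shaping rows needed: 8 / 2 = 4.
16 rows / 4 = every 4 rows.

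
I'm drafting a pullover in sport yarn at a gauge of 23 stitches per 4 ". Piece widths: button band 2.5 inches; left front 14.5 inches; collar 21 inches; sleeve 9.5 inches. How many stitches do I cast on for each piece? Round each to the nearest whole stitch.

Rate = 23/4 = 5.75 sts per in.
button band: 2.5 × 5.75 = 14.38 → 14.
left front: 14.5 × 5.75 = 83.38 → 83.
collar: 21 × 5.75 = 120.75 → 121.
sleeve: 9.5 × 5.75 = 54.62 → 55.

button band 14; left front 83; collar 121; sleeve 55.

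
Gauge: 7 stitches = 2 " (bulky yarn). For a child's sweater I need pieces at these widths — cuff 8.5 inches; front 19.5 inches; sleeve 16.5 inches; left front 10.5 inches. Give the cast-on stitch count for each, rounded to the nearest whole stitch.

cuff 30; front 68; sleeve 58; left front 37.

Rate = 7/2 = 3.5 sts per in.
cuff: 8.5 × 3.5 = 29.75 → 30.
front: 19.5 × 3.5 = 68.25 → 68.
sleeve: 16.5 × 3.5 = 57.75 → 58.
left front: 10.5 × 3.5 = 36.75 → 37.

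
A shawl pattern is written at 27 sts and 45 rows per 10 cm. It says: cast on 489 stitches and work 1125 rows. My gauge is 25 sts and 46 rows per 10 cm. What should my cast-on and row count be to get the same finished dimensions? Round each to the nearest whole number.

Stitches: 489 × 25/27 = 452.78 → 453.
Rows: 1125 × 46/45 = 1150.00 → 1150.

Cast on 453 stitches; work 1150 rows.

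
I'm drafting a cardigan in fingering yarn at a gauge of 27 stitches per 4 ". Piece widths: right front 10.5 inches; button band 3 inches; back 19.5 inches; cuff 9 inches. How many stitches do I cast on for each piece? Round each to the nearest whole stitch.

right front 71; button band 20; back 132; cuff 61.

Rate = 27/4 = 6.75 sts per in.
right front: 10.5 × 6.75 = 70.88 → 71.
button band: 3 × 6.75 = 20.25 → 20.
back: 19.5 × 6.75 = 131.62 → 132.
cuff: 9 × 6.75 = 60.75 → 61.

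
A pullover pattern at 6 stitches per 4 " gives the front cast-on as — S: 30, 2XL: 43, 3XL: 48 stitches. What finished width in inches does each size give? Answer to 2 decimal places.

S 20.00 inches; 2XL 28.67 inches; 3XL 32.00 inches.

6/4 = 1.5 sts per in.
S: 30 / 1.5 = 20.000 → 20.00 in.
2XL: 43 / 1.5 = 28.667 → 28.67 in.
3XL: 48 / 1.5 = 32.000 → 32.00 in.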